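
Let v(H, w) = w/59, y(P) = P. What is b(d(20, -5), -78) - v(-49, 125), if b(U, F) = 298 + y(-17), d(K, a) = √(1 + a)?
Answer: 16454/59 ≈ 278.88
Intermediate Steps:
b(U, F) = 281 (b(U, F) = 298 - 17 = 281)
v(H, w) = w/59 (v(H, w) = w*(1/59) = w/59)
b(d(20, -5), -78) - v(-49, 125) = 281 - 125/59 = 16454/59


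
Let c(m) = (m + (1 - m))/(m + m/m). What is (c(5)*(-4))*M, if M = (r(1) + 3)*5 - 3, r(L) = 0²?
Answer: -8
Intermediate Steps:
r(L) = 0
c(m) = 1/(1 + m) (c(m) = 1/(m + 1) = 1/(1 + m))
M = 12 (M = (0 + 3)*5 - 3 = 3*5 - 3 = 15 - 3 = 12)
(c(5)*(-4))*M = (-4/(1 + 5))*12 = (-4/6)*12 = ((⅙)*(-4))*12 = -⅔*12 = -8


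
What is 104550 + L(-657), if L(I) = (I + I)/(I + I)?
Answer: 104551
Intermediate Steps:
L(I) = 1 (L(I) = (2*I)/((2*I)) = (2*I)*(1/(2*I)) = 1)
104550 + L(-657) = 104550 + 1 = 104551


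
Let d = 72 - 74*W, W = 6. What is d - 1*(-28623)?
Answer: 28251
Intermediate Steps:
d = -372 (d = 72 - 74*6 = 72 - 444 = -372)
d - 1*(-28623) = -372 - 1*(-28623) = -372 + 28623 = 28251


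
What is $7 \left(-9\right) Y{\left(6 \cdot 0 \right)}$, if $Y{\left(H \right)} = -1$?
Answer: $63$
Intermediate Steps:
$7 \left(-9\right) Y{\left(6 \cdot 0 \right)} = 7 \left(-9\right) \left(-1\right) = \left(-63\right) \left(-1\right) = 63$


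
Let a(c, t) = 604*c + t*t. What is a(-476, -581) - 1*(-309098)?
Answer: 359155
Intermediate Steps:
a(c, t) = t² + 604*c (a(c, t) = 604*c + t² = t² + 604*c)
a(-476, -581) - 1*(-309098) = ((-581)² + 604*(-476)) - 1*(-309098) = (337561 - 287504) + 309098 = 50057 + 309098 = 359155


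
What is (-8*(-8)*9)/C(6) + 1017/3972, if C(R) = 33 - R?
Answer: 85753/3972 ≈ 21.589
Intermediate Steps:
(-8*(-8)*9)/C(6) + 1017/3972 = (-8*(-8)*9)/(33 - 1*6) + 1017/3972 = (64*9)/(33 - 6) + 1017*(1/3972) = 576/27 + 339/1324 = 576*(1/27) + 339/1324 = 64/3 + 339/1324 = 85753/3972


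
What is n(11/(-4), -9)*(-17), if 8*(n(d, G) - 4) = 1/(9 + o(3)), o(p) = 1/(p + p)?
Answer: -15011/220 ≈ -68.232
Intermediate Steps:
o(p) = 1/(2*p)
n(d, G) = 883/220 (n(d, G) = 4 + 1/(8*(9 + (1/2)/3)) = 4 + 1/(8*(9 + (1/2)*(1/3))) = 4 + 1/(8*(9 + 1/6)) = 4 + 1/(8*(55/6)) = 4 + (1/8)*(6/55) = 4 + 3/220 = 883/220)
n(11/(-4), -9)*(-17) = (883/220)*(-17) = -15011/220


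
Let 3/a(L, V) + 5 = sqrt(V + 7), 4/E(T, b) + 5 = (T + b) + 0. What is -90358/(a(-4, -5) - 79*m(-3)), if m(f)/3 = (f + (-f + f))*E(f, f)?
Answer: 21726490742/62323779 - 10933318*sqrt(2)/62323779 ≈ 348.36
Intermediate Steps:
E(T, b) = 4/(-5 + T + b) (E(T, b) = 4/(-5 + ((T + b) + 0)) = 4/(-5 + (T + b)) = 4/(-5 + T + b))
m(f) = 12*f/(-5 + 2*f) (m(f) = 3*((f + (-f + f))*(4/(-5 + f + f))) = 3*((f + 0)*(4/(-5 + 2*f))) = 3*(f*(4/(-5 + 2*f))) = 3*(4*f/(-5 + 2*f)) = 12*f/(-5 + 2*f))
a(L, V) = 3/(-5 + sqrt(7 + V)) (a(L, V) = 3/(-5 + sqrt(V + 7)) = 3/(-5 + sqrt(7 + V)))
-90358/(a(-4, -5) - 79*m(-3)) = -90358/(3/(-5 + sqrt(7 - 5)) - 948*(-3)/(-5 + 2*(-3))) = -90358/(3/(-5 + sqrt(2)) - 948*(-3)/(-5 - 6)) = -90358/(3/(-5 + sqrt(2)) - 948*(-3)/(-11)) = -90358/(3/(-5 + sqrt(2)) - 948*(-3)*(-1)/11) = -90358/(3/(-5 + sqrt(2)) - 79*36/11) = -90358/(3/(-5 + sqrt(2)) - 2844/11) = -90358/(-2844/11 + 3/(-5 + sqrt(2)))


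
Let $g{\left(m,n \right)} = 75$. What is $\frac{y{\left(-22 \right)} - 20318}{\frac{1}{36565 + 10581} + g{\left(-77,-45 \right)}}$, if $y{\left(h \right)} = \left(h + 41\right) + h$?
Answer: $- \frac{958053866}{3535951} \approx -270.95$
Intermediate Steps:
$y{\left(h \right)} = 41 + 2 h$ ($y{\left(h \right)} = \left(41 + h\right) + h = 41 + 2 h$)
$\frac{y{\left(-22 \right)} - 20318}{\frac{1}{36565 + 10581} + g{\left(-77,-45 \right)}} = \frac{\left(41 + 2 \left(-22\right)\right) - 20318}{\frac{1}{36565 + 10581} + 75} = \frac{\left(41 - 44\right) - 20318}{\frac{1}{47146} + 75} = \frac{-3 - 20318}{\frac{1}{47146} + 75} = - \frac{20321}{\frac{3535951}{47146}} = \left(-20321\right) \frac{47146}{3535951} = - \frac{958053866}{3535951}$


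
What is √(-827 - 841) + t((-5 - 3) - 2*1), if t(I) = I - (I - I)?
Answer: -10 + 2*I*√417 ≈ -10.0 + 40.841*I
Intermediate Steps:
t(I) = I (t(I) = I - 1*0 = I + 0 = I)
√(-827 - 841) + t((-5 - 3) - 2*1) = √(-827 - 841) + ((-5 - 3) - 2*1) = √(-1668) + (-8 - 2) = 2*I*√417 - 10 = -10 + 2*I*√417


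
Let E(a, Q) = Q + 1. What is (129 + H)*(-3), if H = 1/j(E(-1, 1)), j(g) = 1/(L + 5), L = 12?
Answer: -438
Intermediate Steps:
E(a, Q) = 1 + Q
j(g) = 1/17 (j(g) = 1/(12 + 5) = 1/17)
H = 17 (H = 1/(1/17) = 17)
(129 + H)*(-3) = (129 + 17)*(-3) = 146*(-3) = -438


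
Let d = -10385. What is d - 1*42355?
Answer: -52740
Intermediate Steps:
d - 1*42355 = -10385 - 1*42355 = -10385 - 42355 = -52740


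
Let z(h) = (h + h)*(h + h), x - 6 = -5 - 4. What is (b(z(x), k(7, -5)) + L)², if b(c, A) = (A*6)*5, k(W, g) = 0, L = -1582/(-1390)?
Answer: 625681/483025 ≈ 1.2953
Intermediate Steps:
L = 791/695 (L = -1582*(-1/1390) = 791/695 ≈ 1.1381)
x = -3 (x = 6 + (-5 - 4) = 6 - 9 = -3)
z(h) = 4*h² (z(h) = (2*h)*(2*h) = 4*h²)
b(c, A) = 30*A (b(c, A) = (6*A)*5 = 30*A)
(b(z(x), k(7, -5)) + L)² = (30*0 + 791/695)² = (0 + 791/695)² = (791/695)² = 625681/483025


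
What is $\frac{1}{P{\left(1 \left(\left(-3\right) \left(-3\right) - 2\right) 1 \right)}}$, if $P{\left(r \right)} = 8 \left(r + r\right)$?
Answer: $\frac{1}{112} \approx 0.0089286$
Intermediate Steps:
$P{\left(r \right)} = 16 r$ ($P{\left(r \right)} = 8 \cdot 2 r = 16 r$)
$\frac{1}{P{\left(1 \left(\left(-3\right) \left(-3\right) - 2\right) 1 \right)}} = \frac{1}{16 \cdot 1 \left(\left(-3\right) \left(-3\right) - 2\right) 1} = \frac{1}{16 \cdot 1 \left(9 - 2\right) 1} = \frac{1}{16 \cdot 1 \cdot 7 \cdot 1} = \frac{1}{16 \cdot 7 \cdot 1} = \frac{1}{16 \cdot 7} = \frac{1}{112}$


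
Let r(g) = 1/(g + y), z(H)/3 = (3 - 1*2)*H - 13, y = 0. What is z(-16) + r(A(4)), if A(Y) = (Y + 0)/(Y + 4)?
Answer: -85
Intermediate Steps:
A(Y) = Y/(4 + Y)
z(H) = -39 + 3*H (z(H) = 3*((3 - 1*2)*H - 13) = 3*((3 - 2)*H - 13) = 3*(1*H - 13) = 3*(H - 13) = 3*(-13 + H) = -39 + 3*H)
r(g) = 1/g (r(g) = 1/(g + 0) = 1/g)
z(-16) + r(A(4)) = (-39 + 3*(-16)) + 1/(4/(4 + 4)) = (-39 - 48) + 1/(4/8) = -87 + 1/(4*(1/8)) = -87 + 1/(1/2) = -87 + 2 = -85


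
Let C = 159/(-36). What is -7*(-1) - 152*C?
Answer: 2035/3 ≈ 678.33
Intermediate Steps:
C = -53/12 (C = 159*(-1/36) = -53/12 ≈ -4.4167)
-7*(-1) - 152*C = -7*(-1) - 152*(-53/12) = 7 + 2014/3 = 2035/3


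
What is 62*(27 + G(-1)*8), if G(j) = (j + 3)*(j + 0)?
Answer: 682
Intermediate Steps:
G(j) = j*(3 + j) (G(j) = (3 + j)*j = j*(3 + j))
62*(27 + G(-1)*8) = 62*(27 - (3 - 1)*8) = 62*(27 - 1*2*8) = 62*(27 - 2*8) = 62*(27 - 16) = 62*11 = 682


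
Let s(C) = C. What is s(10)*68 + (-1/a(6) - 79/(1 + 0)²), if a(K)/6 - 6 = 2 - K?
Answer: 7211/12 ≈ 600.92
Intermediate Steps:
a(K) = 48 - 6*K (a(K) = 36 + 6*(2 - K) = 36 + (12 - 6*K) = 48 - 6*K)
s(10)*68 + (-1/a(6) - 79/(1 + 0)²) = 10*68 + (-1/(48 - 6*6) - 79/(1 + 0)²) = 680 + (-1/(48 - 36) - 79/(1²)) = 680 + (-1/12 - 79/1) = 680 + (-1*1/12 - 79*1) = 680 + (-1/12 - 79) = 680 - 949/12 = 7211/12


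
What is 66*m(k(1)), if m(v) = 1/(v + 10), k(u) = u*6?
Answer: 33/8 ≈ 4.1250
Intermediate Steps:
k(u) = 6*u
m(v) = 1/(10 + v)
66*m(k(1)) = 66/(10 + 6*1) = 66/(10 + 6) = 66/16 = 66*(1/16) = 33/8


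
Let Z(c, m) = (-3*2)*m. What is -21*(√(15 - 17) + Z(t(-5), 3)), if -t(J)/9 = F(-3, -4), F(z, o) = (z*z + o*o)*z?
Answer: 378 - 21*I*√2 ≈ 378.0 - 29.698*I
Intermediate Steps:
F(z, o) = z*(o² + z²) (F(z, o) = (z² + o²)*z = (o² + z²)*z = z*(o² + z²))
t(J) = 675 (t(J) = -(-27)*((-4)² + (-3)²) = -(-27)*(16 + 9) = -(-27)*25 = -9*(-75) = 675)
Z(c, m) = -6*m
-21*(√(15 - 17) + Z(t(-5), 3)) = -21*(√(15 - 17) - 6*3) = -21*(√(-2) - 18) = -21*(I*√2 - 18) = -21*(-18 + I*√2) = 378 - 21*I*√2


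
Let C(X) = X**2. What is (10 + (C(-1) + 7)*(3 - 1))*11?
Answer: 286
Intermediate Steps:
(10 + (C(-1) + 7)*(3 - 1))*11 = (10 + ((-1)**2 + 7)*(3 - 1))*11 = (10 + (1 + 7)*2)*11 = (10 + 8*2)*11 = (10 + 16)*11 = 26*11 = 286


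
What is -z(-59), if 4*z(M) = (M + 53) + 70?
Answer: -16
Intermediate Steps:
z(M) = 123/4 + M/4 (z(M) = ((M + 53) + 70)/4 = ((53 + M) + 70)/4 = (123 + M)/4 = 123/4 + M/4)
-z(-59) = -(123/4 + (¼)*(-59)) = -(123/4 - 59/4) = -1*16 = -16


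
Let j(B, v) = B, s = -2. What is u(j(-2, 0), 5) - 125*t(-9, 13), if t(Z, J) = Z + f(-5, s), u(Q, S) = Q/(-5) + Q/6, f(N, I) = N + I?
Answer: 30001/15 ≈ 2000.1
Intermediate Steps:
f(N, I) = I + N
u(Q, S) = -Q/30 (u(Q, S) = Q*(-1/5) + Q*(1/6) = -Q/5 + Q/6 = -Q/30)
t(Z, J) = -7 + Z (t(Z, J) = Z + (-2 - 5) = Z - 7 = -7 + Z)
u(j(-2, 0), 5) - 125*t(-9, 13) = -1/30*(-2) - 125*(-7 - 9) = 1/15 - 125*(-16) = 1/15 + 2000 = 30001/15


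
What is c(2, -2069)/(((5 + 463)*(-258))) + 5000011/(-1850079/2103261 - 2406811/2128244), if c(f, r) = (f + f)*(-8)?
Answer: -666274449431756994992/267910313125653 ≈ -2.4869e+6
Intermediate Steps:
c(f, r) = -16*f (c(f, r) = (2*f)*(-8) = -16*f)
c(2, -2069)/(((5 + 463)*(-258))) + 5000011/(-1850079/2103261 - 2406811/2128244) = (-16*2)/(((5 + 463)*(-258))) + 5000011/(-1850079/2103261 - 2406811/2128244) = -32/(468*(-258)) + 5000011/(-1850079*1/2103261 - 2406811*1/2128244) = -32/(-120744) + 5000011/(-616693/701087 - 2406811/2128244) = -32*(-1/120744) + 5000011/(-2999857080649/1492084201228) = 4/15093 + 5000011*(-1492084201228/2999857080649) = 4/15093 - 7460437419066213508/2999857080649 = -666274449431756994992/267910313125653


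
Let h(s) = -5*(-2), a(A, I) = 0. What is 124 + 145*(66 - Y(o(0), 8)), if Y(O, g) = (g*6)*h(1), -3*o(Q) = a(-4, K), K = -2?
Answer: -59906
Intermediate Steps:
h(s) = 10
o(Q) = 0 (o(Q) = -⅓*0 = 0)
Y(O, g) = 60*g (Y(O, g) = (g*6)*10 = (6*g)*10 = 60*g)
124 + 145*(66 - Y(o(0), 8)) = 124 + 145*(66 - 60*8) = 124 + 145*(66 - 1*480) = 124 + 145*(66 - 480) = 124 + 145*(-414) = 124 - 60030 = -59906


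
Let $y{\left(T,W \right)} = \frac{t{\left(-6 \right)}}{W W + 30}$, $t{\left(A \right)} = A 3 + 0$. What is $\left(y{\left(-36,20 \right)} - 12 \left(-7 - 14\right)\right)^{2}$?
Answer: $\frac{2934497241}{46225} \approx 63483.0$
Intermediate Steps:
$t{\left(A \right)} = 3 A$ ($t{\left(A \right)} = 3 A + 0 = 3 A$)
$y{\left(T,W \right)} = - \frac{18}{30 + W^{2}}$ ($y{\left(T,W \right)} = \frac{3 \left(-6\right)}{W W + 30} = - \frac{18}{W^{2} + 30} = - \frac{18}{30 + W^{2}}$)
$\left(y{\left(-36,20 \right)} - 12 \left(-7 - 14\right)\right)^{2} = \left(- \frac{18}{30 + 20^{2}} - 12 \left(-7 - 14\right)\right)^{2} = \left(- \frac{18}{30 + 400} - -252\right)^{2} = \left(- \frac{18}{430} + 252\right)^{2} = \left(\left(-18\right) \frac{1}{430} + 252\right)^{2} = \left(- \frac{9}{215} + 252\right)^{2} = \left(\frac{54171}{215}\right)^{2} = \frac{2934497241}{46225}$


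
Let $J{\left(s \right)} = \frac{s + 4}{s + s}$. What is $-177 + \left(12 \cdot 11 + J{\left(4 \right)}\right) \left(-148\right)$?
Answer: $-19861$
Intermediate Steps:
$J{\left(s \right)} = \frac{4 + s}{2 s}$
$-177 + \left(12 \cdot 11 + J{\left(4 \right)}\right) \left(-148\right) = -177 + \left(12 \cdot 11 + \frac{4 + 4}{2 \cdot 4}\right) \left(-148\right) = -177 + \left(132 + \frac{1}{2} \cdot \frac{1}{4} \cdot 8\right) \left(-148\right) = -177 + \left(132 + 1\right) \left(-148\right) = -177 + 133 \left(-148\right) = -177 - 19684 = -19861$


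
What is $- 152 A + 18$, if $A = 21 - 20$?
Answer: $-134$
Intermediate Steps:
$A = 1$ ($A = 21 - 20 = 1$)
$- 152 A + 18 = \left(-152\right) 1 + 18 = -152 + 18 = -134$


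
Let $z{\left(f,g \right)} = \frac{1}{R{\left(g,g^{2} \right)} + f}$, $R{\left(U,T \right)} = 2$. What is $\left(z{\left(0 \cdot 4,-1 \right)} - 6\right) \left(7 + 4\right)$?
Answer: $- \frac{121}{2} \approx -60.5$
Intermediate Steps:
$z{\left(f,g \right)} = \frac{1}{2 + f}$
$\left(z{\left(0 \cdot 4,-1 \right)} - 6\right) \left(7 + 4\right) = \left(\frac{1}{2 + 0 \cdot 4} - 6\right) \left(7 + 4\right) = \left(\frac{1}{2 + 0} - 6\right) 11 = \left(\frac{1}{2} - 6\right) 11 = \left(- \frac{11}{2}\right) 11 = - \frac{121}{2}$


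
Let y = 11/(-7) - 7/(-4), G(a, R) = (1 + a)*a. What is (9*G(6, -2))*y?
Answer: 135/2 ≈ 67.500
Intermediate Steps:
G(a, R) = a*(1 + a)
y = 5/28 (y = 11*(-⅐) - 7*(-¼) = -11/7 + 7/4 = 5/28 ≈ 0.17857)
(9*G(6, -2))*y = (9*(6*(1 + 6)))*(5/28) = (9*(6*7))*(5/28) = (9*42)*(5/28) = 378*(5/28) = 135/2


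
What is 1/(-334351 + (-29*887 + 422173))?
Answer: 1/62099 ≈ 1.6103e-5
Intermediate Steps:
1/(-334351 + (-29*887 + 422173)) = 1/(-334351 + (-25723 + 422173)) = 1/(-334351 + 396450) = 1/62099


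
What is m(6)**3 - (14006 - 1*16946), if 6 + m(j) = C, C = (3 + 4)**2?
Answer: 82447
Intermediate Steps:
C = 49 (C = 7**2 = 49)
m(j) = 43 (m(j) = -6 + 49 = 43)
m(6)**3 - (14006 - 1*16946) = 43**3 - (14006 - 1*16946) = 79507 - (14006 - 16946) = 79507 - 1*(-2940) = 79507 + 2940 = 82447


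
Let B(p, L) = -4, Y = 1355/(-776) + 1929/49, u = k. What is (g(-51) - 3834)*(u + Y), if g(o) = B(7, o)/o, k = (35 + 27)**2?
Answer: -282933376475/19012 ≈ -1.4882e+7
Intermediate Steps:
k = 3844 (k = 62**2 = 3844)
u = 3844
Y = 1430509/38024 (Y = 1355*(-1/776) + 1929*(1/49) = -1355/776 + 1929/49 = 1430509/38024 ≈ 37.621)
g(o) = -4/o
(g(-51) - 3834)*(u + Y) = (-4/(-51) - 3834)*(3844 + 1430509/38024) = (-4*(-1/51) - 3834)*(147594765/38024) = (4/51 - 3834)*(147594765/38024) = -195530/51*147594765/38024 = -282933376475/19012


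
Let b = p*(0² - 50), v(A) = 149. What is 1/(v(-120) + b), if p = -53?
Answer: 1/2799 ≈ 0.00035727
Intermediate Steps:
b = 2650 (b = -53*(0² - 50) = -53*(0 - 50) = -53*(-50) = 2650)
1/(v(-120) + b) = 1/(149 + 2650) = 1/2799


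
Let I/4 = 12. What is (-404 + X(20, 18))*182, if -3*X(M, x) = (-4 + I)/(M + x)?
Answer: -4195100/57 ≈ -73598.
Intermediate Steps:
I = 48 (I = 4*12 = 48)
X(M, x) = -44/(3*(M + x)) (X(M, x) = -(-4 + 48)/(3*(M + x)) = -44/(3*(M + x)))
(-404 + X(20, 18))*182 = (-404 - 44/(3*20 + 3*18))*182 = (-404 - 44/(60 + 54))*182 = (-404 - 44/114)*182 = (-404 - 44*1/114)*182 = (-404 - 22/57)*182 = -23050/57*182 = -4195100/57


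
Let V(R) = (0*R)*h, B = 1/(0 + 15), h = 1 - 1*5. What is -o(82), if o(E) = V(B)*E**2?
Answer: 0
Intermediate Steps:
h = -4 (h = 1 - 5 = -4)
B = 1/15 ≈ 0.066667
V(R) = 0 (V(R) = (0*R)*(-4) = 0*(-4) = 0)
o(E) = 0 (o(E) = 0*E**2 = 0)
-o(82) = -1*0 = 0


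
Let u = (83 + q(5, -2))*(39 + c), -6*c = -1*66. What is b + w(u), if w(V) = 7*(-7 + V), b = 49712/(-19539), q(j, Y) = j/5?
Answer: 44110729/1503 ≈ 29348.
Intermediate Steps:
q(j, Y) = j/5 (q(j, Y) = j*(⅕) = j/5)
c = 11 (c = -(-1)*66/6 = -⅙*(-66) = 11)
u = 4200 (u = (83 + (⅕)*5)*(39 + 11) = (83 + 1)*50 = 84*50 = 4200)
b = -3824/1503 (b = 49712*(-1/19539) = -3824/1503 ≈ -2.5442)
w(V) = -49 + 7*V
b + w(u) = -3824/1503 + (-49 + 7*4200) = -3824/1503 + (-49 + 29400) = -3824/1503 + 29351 = 44110729/1503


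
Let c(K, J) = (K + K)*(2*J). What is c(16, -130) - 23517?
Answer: -31837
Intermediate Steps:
c(K, J) = 4*J*K (c(K, J) = (2*K)*(2*J) = 4*J*K)
c(16, -130) - 23517 = 4*(-130)*16 - 23517 = -8320 - 23517 = -31837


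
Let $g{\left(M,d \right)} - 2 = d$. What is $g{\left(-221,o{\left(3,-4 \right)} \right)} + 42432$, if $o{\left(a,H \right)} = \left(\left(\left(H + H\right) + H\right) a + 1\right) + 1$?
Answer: $42400$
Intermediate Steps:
$o{\left(a,H \right)} = 2 + 3 H a$ ($o{\left(a,H \right)} = \left(\left(2 H + H\right) a + 1\right) + 1 = \left(3 H a + 1\right) + 1 = \left(1 + 3 H a\right) + 1 = 2 + 3 H a$)
$g{\left(M,d \right)} = 2 + d$
$g{\left(-221,o{\left(3,-4 \right)} \right)} + 42432 = \left(2 + \left(2 + 3 \left(-4\right) 3\right)\right) + 42432 = \left(2 + \left(2 - 36\right)\right) + 42432 = \left(2 - 34\right) + 42432 = -32 + 42432 = 42400$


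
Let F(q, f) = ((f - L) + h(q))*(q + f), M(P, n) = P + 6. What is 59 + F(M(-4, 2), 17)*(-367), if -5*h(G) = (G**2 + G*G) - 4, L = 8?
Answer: -285598/5 ≈ -57120.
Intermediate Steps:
h(G) = 4/5 - 2*G**2/5 (h(G) = -((G**2 + G*G) - 4)/5 = -((G**2 + G**2) - 4)/5 = -(2*G**2 - 4)/5 = -(-4 + 2*G**2)/5 = 4/5 - 2*G**2/5)
M(P, n) = 6 + P
F(q, f) = (f + q)*(-36/5 + f - 2*q**2/5) (F(q, f) = ((f - 1*8) + (4/5 - 2*q**2/5))*(q + f) = ((f - 8) + (4/5 - 2*q**2/5))*(f + q) = ((-8 + f) + (4/5 - 2*q**2/5))*(f + q) = (-36/5 + f - 2*q**2/5)*(f + q) = (f + q)*(-36/5 + f - 2*q**2/5))
59 + F(M(-4, 2), 17)*(-367) = 59 + (17**2 - 36/5*17 - 36*(6 - 4)/5 - 2*(6 - 4)**3/5 + 17*(6 - 4) - 2/5*17*(6 - 4)**2)*(-367) = 59 + (289 - 612/5 - 36/5*2 - 2/5*2**3 + 17*2 - 2/5*17*2**2)*(-367) = 59 + (289 - 612/5 - 72/5 - 2/5*8 + 34 - 2/5*17*4)*(-367) = 59 + (289 - 612/5 - 72/5 - 16/5 + 34 - 136/5)*(-367) = 59 + (779/5)*(-367) = 59 - 285893/5 = -285598/5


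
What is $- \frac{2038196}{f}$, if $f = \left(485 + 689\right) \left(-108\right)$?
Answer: $\frac{509549}{31698} \approx 16.075$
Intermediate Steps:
$f = -126792$ ($f = 1174 \left(-108\right) = -126792$)
$- \frac{2038196}{f} = - \frac{2038196}{-126792} = \left(-2038196\right) \left(- \frac{1}{126792}\right) = \frac{509549}{31698}$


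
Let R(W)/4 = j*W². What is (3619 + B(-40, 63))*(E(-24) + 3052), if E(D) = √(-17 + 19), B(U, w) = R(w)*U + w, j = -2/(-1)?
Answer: -3865046696 - 1266398*√2 ≈ -3.8668e+9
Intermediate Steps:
j = 2 (j = -2*(-1) = 2)
R(W) = 8*W² (R(W) = 4*(2*W²) = 8*W²)
B(U, w) = w + 8*U*w² (B(U, w) = (8*w²)*U + w = 8*U*w² + w = w + 8*U*w²)
E(D) = √2
(3619 + B(-40, 63))*(E(-24) + 3052) = (3619 + 63*(1 + 8*(-40)*63))*(√2 + 3052) = (3619 + 63*(1 - 20160))*(3052 + √2) = (3619 + 63*(-20159))*(3052 + √2) = (3619 - 1270017)*(3052 + √2) = -1266398*(3052 + √2) = -3865046696 - 1266398*√2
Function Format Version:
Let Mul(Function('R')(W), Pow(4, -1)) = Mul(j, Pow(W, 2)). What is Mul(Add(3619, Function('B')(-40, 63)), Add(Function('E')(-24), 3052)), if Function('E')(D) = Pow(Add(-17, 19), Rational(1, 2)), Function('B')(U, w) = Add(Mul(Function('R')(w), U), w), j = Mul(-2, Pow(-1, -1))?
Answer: Add(-3865046696, Mul(-1266398, Pow(2, Rational(1, 2)))) ≈ -3.8668e+9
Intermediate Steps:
j = 2 (j = Mul(-2, -1) = 2)
Function('R')(W) = Mul(8, Pow(W, 2)) (Function('R')(W) = Mul(4, Mul(2, Pow(W, 2))) = Mul(8, Pow(W, 2)))
Function('B')(U, w) = Add(w, Mul(8, U, Pow(w, 2))) (Function('B')(U, w) = Add(Mul(Mul(8, Pow(w, 2)), U), w) = Add(Mul(8, U, Pow(w, 2)), w) = Add(w, Mul(8, U, Pow(w, 2))))
Function('E')(D) = Pow(2, Rational(1, 2))
Mul(Add(3619, Function('B')(-40, 63)), Add(Function('E')(-24), 3052)) = Mul(Add(3619, Mul(63, Add(1, Mul(8, -40, 63)))), Add(Pow(2, Rational(1, 2)), 3052)) = Mul(Add(3619, Mul(63, Add(1, -20160))), Add(3052, Pow(2, Rational(1, 2)))) = Mul(Add(3619, Mul(63, -20159)), Add(3052, Pow(2, Rational(1, 2)))) = Mul(Add(3619, -1270017), Add(3052, Pow(2, Rational(1, 2)))) = Mul(-1266398, Add(3052, Pow(2, Rational(1, 2)))) = Add(-3865046696, Mul(-1266398, Pow(2, Rational(1, 2))))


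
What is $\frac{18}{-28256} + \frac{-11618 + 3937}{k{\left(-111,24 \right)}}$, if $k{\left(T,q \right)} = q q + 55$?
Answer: $- \frac{108522847}{8914768} \approx -12.173$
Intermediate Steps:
$k{\left(T,q \right)} = 55 + q^{2}$ ($k{\left(T,q \right)} = q^{2} + 55 = 55 + q^{2}$)
$\frac{18}{-28256} + \frac{-11618 + 3937}{k{\left(-111,24 \right)}} = \frac{18}{-28256} + \frac{-11618 + 3937}{55 + 24^{2}} = 18 \left(- \frac{1}{28256}\right) - \frac{7681}{55 + 576} = - \frac{9}{14128} - \frac{7681}{631} = - \frac{108522847}{8914768}$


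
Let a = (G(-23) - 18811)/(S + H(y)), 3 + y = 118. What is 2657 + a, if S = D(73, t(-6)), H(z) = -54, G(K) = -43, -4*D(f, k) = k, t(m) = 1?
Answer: 651985/217 ≈ 3004.5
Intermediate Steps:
y = 115 (y = -3 + 118 = 115)
D(f, k) = -k/4
S = -1/4 (S = -1/4*1 = -1/4 ≈ -0.25000)
a = 75416/217 (a = (-43 - 18811)/(-1/4 - 54) = -18854/(-217/4) = -18854*(-4/217) = 75416/217 ≈ 347.54)
2657 + a = 2657 + 75416/217 = 651985/217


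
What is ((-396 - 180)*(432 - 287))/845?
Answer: -16704/169 ≈ -98.840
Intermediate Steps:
((-396 - 180)*(432 - 287))/845 = -576*145*(1/845) = -83520*1/845 = -16704/169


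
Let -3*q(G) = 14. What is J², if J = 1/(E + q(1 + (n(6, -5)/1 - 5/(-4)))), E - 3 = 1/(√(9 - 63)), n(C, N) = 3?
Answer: 324/(30 + I*√6)² ≈ 0.35288 - 0.058012*I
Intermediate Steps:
q(G) = -14/3 (q(G) = -⅓*14 = -14/3)
E = 3 - I*√6/18 (E = 3 + 1/(√(9 - 63)) = 3 + 1/(√(-54)) = 3 + 1/(3*I*√6) = 3 - I*√6/18 ≈ 3.0 - 0.13608*I)
J = 1/(-5/3 - I*√6/18) (J = 1/((3 - I*√6/18) - 14/3) = 1/(-5/3 - I*√6/18) ≈ -0.59603 + 0.048665*I)
J² = (-90/151 + 3*I*√6/151)²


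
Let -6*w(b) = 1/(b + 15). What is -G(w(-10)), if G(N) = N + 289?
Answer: -8669/30 ≈ -288.97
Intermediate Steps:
w(b) = -1/(6*(15 + b)) (w(b) = -1/(6*(b + 15)) = -1/(6*(15 + b)))
G(N) = 289 + N
-G(w(-10)) = -(289 - 1/(90 + 6*(-10))) = -(289 - 1/(90 - 60)) = -(289 - 1/30) = -1*8669/30 = -8669/30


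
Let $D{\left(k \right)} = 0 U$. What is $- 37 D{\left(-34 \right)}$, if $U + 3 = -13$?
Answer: $0$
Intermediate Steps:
$U = -16$ ($U = -3 - 13 = -16$)
$D{\left(k \right)} = 0$ ($D{\left(k \right)} = 0 \left(-16\right) = 0$)
$- 37 D{\left(-34 \right)} = \left(-37\right) 0 = 0$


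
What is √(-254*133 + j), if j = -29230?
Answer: 2*I*√15753 ≈ 251.02*I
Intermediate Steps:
√(-254*133 + j) = √(-254*133 - 29230) = √(-33782 - 29230) = √(-63012) = 2*I*√15753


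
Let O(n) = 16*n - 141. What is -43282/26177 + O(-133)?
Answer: -59438895/26177 ≈ -2270.7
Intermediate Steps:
O(n) = -141 + 16*n
-43282/26177 + O(-133) = -43282/26177 + (-141 + 16*(-133)) = -43282*1/26177 + (-141 - 2128) = -43282/26177 - 2269 = -59438895/26177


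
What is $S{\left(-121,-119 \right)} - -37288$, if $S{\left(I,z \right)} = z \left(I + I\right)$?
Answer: $66086$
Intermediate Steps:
$S{\left(I,z \right)} = 2 I z$ ($S{\left(I,z \right)} = z 2 I = 2 I z$)
$S{\left(-121,-119 \right)} - -37288 = 2 \left(-121\right) \left(-119\right) - -37288 = 28798 + 37288 = 66086$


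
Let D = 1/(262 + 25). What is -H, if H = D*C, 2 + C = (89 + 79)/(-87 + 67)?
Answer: 52/1435 ≈ 0.036237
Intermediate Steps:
D = 1/287 ≈ 0.0034843
C = -52/5 (C = -2 + (89 + 79)/(-87 + 67) = -2 + 168/(-20) = -2 + 168*(-1/20) = -2 - 42/5 = -52/5 ≈ -10.400)
H = -52/1435 (H = (1/287)*(-52/5) = -52/1435 ≈ -0.036237)
-H = -1*(-52/1435) = 52/1435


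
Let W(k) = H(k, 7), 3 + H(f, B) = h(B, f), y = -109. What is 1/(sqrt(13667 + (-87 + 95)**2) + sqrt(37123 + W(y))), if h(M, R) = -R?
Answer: 1/(sqrt(13731) + sqrt(37229)) ≈ 0.0032245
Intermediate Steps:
H(f, B) = -3 - f
W(k) = -3 - k
1/(sqrt(13667 + (-87 + 95)**2) + sqrt(37123 + W(y))) = 1/(sqrt(13667 + (-87 + 95)**2) + sqrt(37123 + (-3 - 1*(-109)))) = 1/(sqrt(13667 + 8**2) + sqrt(37123 + (-3 + 109))) = 1/(sqrt(13667 + 64) + sqrt(37123 + 106)) = 1/(sqrt(13731) + sqrt(37229))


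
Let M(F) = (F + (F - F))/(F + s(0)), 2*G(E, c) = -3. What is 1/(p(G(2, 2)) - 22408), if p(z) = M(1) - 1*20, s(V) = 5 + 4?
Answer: -10/224279 ≈ -4.4587e-5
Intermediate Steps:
G(E, c) = -3/2 (G(E, c) = (½)*(-3) = -3/2)
s(V) = 9
M(F) = F/(9 + F) (M(F) = (F + (F - F))/(F + 9) = (F + 0)/(9 + F) = F/(9 + F))
p(z) = -199/10 (p(z) = 1/(9 + 1) - 1*20 = 1/10 - 20 = 1*(⅒) - 20 = ⅒ - 20 = -199/10)
1/(p(G(2, 2)) - 22408) = 1/(-199/10 - 22408) = 1/(-224279/10) = -10/224279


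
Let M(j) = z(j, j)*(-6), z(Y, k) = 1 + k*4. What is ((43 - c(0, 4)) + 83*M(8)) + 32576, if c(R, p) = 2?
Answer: 16183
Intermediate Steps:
z(Y, k) = 1 + 4*k
M(j) = -6 - 24*j (M(j) = (1 + 4*j)*(-6) = -6 - 24*j)
((43 - c(0, 4)) + 83*M(8)) + 32576 = ((43 - 1*2) + 83*(-6 - 24*8)) + 32576 = ((43 - 2) + 83*(-6 - 192)) + 32576 = (41 + 83*(-198)) + 32576 = (41 - 16434) + 32576 = -16393 + 32576 = 16183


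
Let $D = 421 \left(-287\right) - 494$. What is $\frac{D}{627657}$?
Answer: $- \frac{121321}{627657} \approx -0.19329$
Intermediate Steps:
$D = -121321$ ($D = -120827 - 494 = -121321$)
$\frac{D}{627657} = - \frac{121321}{627657}$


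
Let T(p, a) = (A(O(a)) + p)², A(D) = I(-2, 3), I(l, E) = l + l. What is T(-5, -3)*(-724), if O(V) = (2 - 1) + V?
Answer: -58644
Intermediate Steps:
O(V) = 1 + V
I(l, E) = 2*l
A(D) = -4 (A(D) = 2*(-2) = -4)
T(p, a) = (-4 + p)²
T(-5, -3)*(-724) = (-4 - 5)²*(-724) = (-9)²*(-724) = 81*(-724) = -58644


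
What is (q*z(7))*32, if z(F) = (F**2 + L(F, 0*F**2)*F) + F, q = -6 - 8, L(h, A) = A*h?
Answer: -25088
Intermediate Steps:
q = -14
z(F) = F + F**2 (z(F) = (F**2 + ((0*F**2)*F)*F) + F = (F**2 + (0*F)*F) + F = (F**2 + 0*F) + F = (F**2 + 0) + F = F**2 + F = F + F**2)
(q*z(7))*32 = -98*(1 + 7)*32 = -98*8*32 = -14*56*32 = -784*32 = -25088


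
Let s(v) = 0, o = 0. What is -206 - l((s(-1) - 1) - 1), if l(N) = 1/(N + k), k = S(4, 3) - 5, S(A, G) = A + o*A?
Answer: -617/3 ≈ -205.67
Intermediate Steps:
S(A, G) = A (S(A, G) = A + 0*A = A + 0 = A)
k = -1 (k = 4 - 5 = -1)
l(N) = 1/(-1 + N) (l(N) = 1/(N - 1) = 1/(-1 + N))
-206 - l((s(-1) - 1) - 1) = -206 - 1/(-1 + ((0 - 1) - 1)) = -206 - 1/(-1 + (-1 - 1)) = -206 - 1/(-1 - 2) = -206 - 1/(-3) = -206 - 1*(-1/3) = -206 + 1/3 = -617/3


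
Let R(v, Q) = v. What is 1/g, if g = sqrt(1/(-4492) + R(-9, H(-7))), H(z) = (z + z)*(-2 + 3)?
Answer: -2*I*sqrt(45401767)/40429 ≈ -0.33333*I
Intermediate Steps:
H(z) = 2*z (H(z) = (2*z)*1 = 2*z)
g = I*sqrt(45401767)/2246 (g = sqrt(1/(-4492) - 9) = sqrt(-1/4492 - 9) = sqrt(-40429/4492) = I*sqrt(45401767)/2246 ≈ 3.0*I)
1/g = 1/(I*sqrt(45401767)/2246) = -2*I*sqrt(45401767)/40429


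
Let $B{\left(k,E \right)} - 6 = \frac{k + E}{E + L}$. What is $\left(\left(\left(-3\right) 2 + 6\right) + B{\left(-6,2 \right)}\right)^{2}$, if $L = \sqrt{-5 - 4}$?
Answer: $\frac{4756}{169} + \frac{1680 i}{169} \approx 28.142 + 9.9408 i$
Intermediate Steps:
$L = 3 i$ ($L = \sqrt{-5 + \left(-5 + 1\right)} = \sqrt{-5 - 4} = \sqrt{-9} = 3 i \approx 3.0 i$)
$B{\left(k,E \right)} = 6 + \frac{E + k}{E + 3 i}$ ($B{\left(k,E \right)} = 6 + \frac{k + E}{E + 3 i} = 6 + \frac{E + k}{E + 3 i}$)
$\left(\left(\left(-3\right) 2 + 6\right) + B{\left(-6,2 \right)}\right)^{2} = \left(\left(\left(-3\right) 2 + 6\right) + \frac{-6 + 7 \cdot 2 + 18 i}{2 + 3 i}\right)^{2} = \left(\left(-6 + 6\right) + \frac{2 - 3 i}{13} \left(-6 + 14 + 18 i\right)\right)^{2} = \left(0 + \frac{2 - 3 i}{13} \left(8 + 18 i\right)\right)^{2} = \left(0 + \frac{\left(2 - 3 i\right) \left(8 + 18 i\right)}{13}\right)^{2} = \left(\frac{\left(2 - 3 i\right) \left(8 + 18 i\right)}{13}\right)^{2} = \frac{\left(2 - 3 i\right)^{2} \left(8 + 18 i\right)^{2}}{169}$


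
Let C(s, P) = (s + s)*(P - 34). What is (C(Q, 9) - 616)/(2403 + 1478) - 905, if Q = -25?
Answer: -3511671/3881 ≈ -904.84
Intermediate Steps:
C(s, P) = 2*s*(-34 + P) (C(s, P) = (2*s)*(-34 + P) = 2*s*(-34 + P))
(C(Q, 9) - 616)/(2403 + 1478) - 905 = (2*(-25)*(-34 + 9) - 616)/(2403 + 1478) - 905 = (2*(-25)*(-25) - 616)/3881 - 905 = (1250 - 616)*(1/3881) - 905 = 634*(1/3881) - 905 = 634/3881 - 905 = -3511671/3881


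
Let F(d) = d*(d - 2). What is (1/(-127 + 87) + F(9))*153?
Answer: 385407/40 ≈ 9635.2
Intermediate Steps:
F(d) = d*(-2 + d)
(1/(-127 + 87) + F(9))*153 = (1/(-127 + 87) + 9*(-2 + 9))*153 = (1/(-40) + 9*7)*153 = (-1/40 + 63)*153 = (2519/40)*153 = 385407/40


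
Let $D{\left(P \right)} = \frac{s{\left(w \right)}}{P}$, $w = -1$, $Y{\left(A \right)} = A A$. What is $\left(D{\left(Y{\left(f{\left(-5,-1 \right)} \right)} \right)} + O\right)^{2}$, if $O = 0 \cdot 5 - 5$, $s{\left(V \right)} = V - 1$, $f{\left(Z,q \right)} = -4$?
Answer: $\frac{1681}{64} \approx 26.266$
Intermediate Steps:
$Y{\left(A \right)} = A^{2}$
$s{\left(V \right)} = -1 + V$
$D{\left(P \right)} = - \frac{2}{P}$ ($D{\left(P \right)} = \frac{-1 - 1}{P} = - \frac{2}{P}$)
$O = -5$ ($O = 0 - 5 = -5$)
$\left(D{\left(Y{\left(f{\left(-5,-1 \right)} \right)} \right)} + O\right)^{2} = \left(- \frac{2}{\left(-4\right)^{2}} - 5\right)^{2} = \left(- \frac{2}{16} - 5\right)^{2} = \left(\left(-2\right) \frac{1}{16} - 5\right)^{2} = \left(- \frac{1}{8} - 5\right)^{2} = \left(- \frac{41}{8}\right)^{2} = \frac{1681}{64}$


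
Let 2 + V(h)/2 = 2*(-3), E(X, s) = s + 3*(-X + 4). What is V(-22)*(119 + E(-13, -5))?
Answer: -2640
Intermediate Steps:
E(X, s) = 12 + s - 3*X (E(X, s) = s + 3*(4 - X) = s + (12 - 3*X) = 12 + s - 3*X)
V(h) = -16 (V(h) = -4 + 2*(2*(-3)) = -4 + 2*(-6) = -4 - 12 = -16)
V(-22)*(119 + E(-13, -5)) = -16*(119 + (12 - 5 - 3*(-13))) = -16*(119 + (12 - 5 + 39)) = -16*(119 + 46) = -16*165 = -2640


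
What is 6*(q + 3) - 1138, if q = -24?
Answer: -1264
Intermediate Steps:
6*(q + 3) - 1138 = 6*(-24 + 3) - 1138 = 6*(-21) - 1138 = -126 - 1138 = -1264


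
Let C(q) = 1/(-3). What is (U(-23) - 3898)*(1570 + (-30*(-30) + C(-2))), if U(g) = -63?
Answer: -29347049/3 ≈ -9.7824e+6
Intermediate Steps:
C(q) = -⅓
(U(-23) - 3898)*(1570 + (-30*(-30) + C(-2))) = (-63 - 3898)*(1570 + (-30*(-30) - ⅓)) = -3961*(1570 + (900 - ⅓)) = -3961*(1570 + 2699/3) = -3961*7409/3 = -29347049/3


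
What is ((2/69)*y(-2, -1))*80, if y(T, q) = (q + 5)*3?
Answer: 640/23 ≈ 27.826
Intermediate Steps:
y(T, q) = 15 + 3*q (y(T, q) = (5 + q)*3 = 15 + 3*q)
((2/69)*y(-2, -1))*80 = ((2/69)*(15 + 3*(-1)))*80 = ((2*(1/69))*(15 - 3))*80 = ((2/69)*12)*80 = (8/23)*80 = 640/23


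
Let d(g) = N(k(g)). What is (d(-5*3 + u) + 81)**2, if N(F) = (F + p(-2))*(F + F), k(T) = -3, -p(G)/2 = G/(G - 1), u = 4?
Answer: 11449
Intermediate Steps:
p(G) = -2*G/(-1 + G) (p(G) = -2*G/(G - 1) = -2*G/(-1 + G))
N(F) = 2*F*(-4/3 + F) (N(F) = (F - 2*(-2)/(-1 - 2))*(F + F) = (F - 2*(-2)/(-3))*(2*F) = (F - 2*(-2)*(-1/3))*(2*F) = (F - 4/3)*(2*F) = (-4/3 + F)*(2*F) = 2*F*(-4/3 + F))
d(g) = 26 (d(g) = (2/3)*(-3)*(-4 + 3*(-3)) = (2/3)*(-3)*(-4 - 9) = (2/3)*(-3)*(-13) = 26)
(d(-5*3 + u) + 81)**2 = (26 + 81)**2 = 107**2 = 11449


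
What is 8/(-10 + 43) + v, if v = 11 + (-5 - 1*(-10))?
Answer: 536/33 ≈ 16.242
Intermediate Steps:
v = 16 (v = 11 + (-5 + 10) = 11 + 5 = 16)
8/(-10 + 43) + v = 8/(-10 + 43) + 16 = 8/33 + 16 = 536/33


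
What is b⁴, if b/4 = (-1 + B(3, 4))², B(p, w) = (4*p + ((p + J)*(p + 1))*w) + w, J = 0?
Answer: 63527879748485376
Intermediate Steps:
B(p, w) = w + 4*p + p*w*(1 + p) (B(p, w) = (4*p + ((p + 0)*(p + 1))*w) + w = (4*p + (p*(1 + p))*w) + w = (4*p + p*w*(1 + p)) + w = w + 4*p + p*w*(1 + p))
b = 15876 (b = 4*(-1 + (4 + 4*3 + 3*4 + 4*3²))² = 4*(-1 + (4 + 12 + 12 + 4*9))² = 4*(-1 + (4 + 12 + 12 + 36))² = 4*(-1 + 64)² = 4*63² = 4*3969 = 15876)
b⁴ = 15876⁴ = 63527879748485376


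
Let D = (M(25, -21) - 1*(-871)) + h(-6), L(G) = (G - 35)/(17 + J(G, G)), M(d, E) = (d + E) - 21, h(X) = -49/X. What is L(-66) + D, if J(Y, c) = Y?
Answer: 254083/294 ≈ 864.23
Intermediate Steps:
M(d, E) = -21 + E + d (M(d, E) = (E + d) - 21 = -21 + E + d)
L(G) = (-35 + G)/(17 + G) (L(G) = (G - 35)/(17 + G) = (-35 + G)/(17 + G))
D = 5173/6 (D = ((-21 - 21 + 25) - 1*(-871)) - 49/(-6) = (-17 + 871) - 49*(-⅙) = 854 + 49/6 = 5173/6 ≈ 862.17)
L(-66) + D = (-35 - 66)/(17 - 66) + 5173/6 = -101/(-49) + 5173/6 = -1/49*(-101) + 5173/6 = 101/49 + 5173/6 = 254083/294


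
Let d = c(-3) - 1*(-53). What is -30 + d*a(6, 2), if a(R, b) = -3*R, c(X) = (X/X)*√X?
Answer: -984 - 18*I*√3 ≈ -984.0 - 31.177*I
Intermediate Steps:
c(X) = √X (c(X) = 1*√X = √X)
d = 53 + I*√3 (d = √(-3) - 1*(-53) = I*√3 + 53 = 53 + I*√3 ≈ 53.0 + 1.732*I)
-30 + d*a(6, 2) = -30 + (53 + I*√3)*(-3*6) = -30 + (53 + I*√3)*(-18) = -30 + (-954 - 18*I*√3) = -984 - 18*I*√3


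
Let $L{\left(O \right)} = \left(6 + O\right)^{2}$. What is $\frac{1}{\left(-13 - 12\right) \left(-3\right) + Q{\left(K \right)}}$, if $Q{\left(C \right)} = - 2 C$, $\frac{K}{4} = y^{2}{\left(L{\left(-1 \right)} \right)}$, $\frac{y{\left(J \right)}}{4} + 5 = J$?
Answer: $- \frac{1}{51125} \approx -1.956 \cdot 10^{-5}$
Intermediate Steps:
$y{\left(J \right)} = -20 + 4 J$
$K = 25600$ ($K = 4 \left(-20 + 4 \left(6 - 1\right)^{2}\right)^{2} = 4 \left(-20 + 4 \cdot 5^{2}\right)^{2} = 4 \left(-20 + 4 \cdot 25\right)^{2} = 4 \left(-20 + 100\right)^{2} = 4 \cdot 80^{2} = 4 \cdot 6400 = 25600$)
$\frac{1}{\left(-13 - 12\right) \left(-3\right) + Q{\left(K \right)}} = \frac{1}{\left(-13 - 12\right) \left(-3\right) - 51200} = \frac{1}{\left(-25\right) \left(-3\right) - 51200} = \frac{1}{75 - 51200} = \frac{1}{-51125} = - \frac{1}{51125}$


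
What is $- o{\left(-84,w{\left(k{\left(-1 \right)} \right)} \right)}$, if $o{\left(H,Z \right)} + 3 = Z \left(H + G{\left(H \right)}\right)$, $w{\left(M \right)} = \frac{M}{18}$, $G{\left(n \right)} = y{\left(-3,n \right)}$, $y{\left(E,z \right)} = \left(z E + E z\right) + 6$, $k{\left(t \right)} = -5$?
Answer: $\frac{364}{3} \approx 121.33$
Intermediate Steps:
$y{\left(E,z \right)} = 6 + 2 E z$ ($y{\left(E,z \right)} = \left(E z + E z\right) + 6 = 2 E z + 6 = 6 + 2 E z$)
$G{\left(n \right)} = 6 - 6 n$ ($G{\left(n \right)} = 6 + 2 \left(-3\right) n = 6 - 6 n$)
$w{\left(M \right)} = \frac{M}{18}$ ($w{\left(M \right)} = M \frac{1}{18} = \frac{M}{18}$)
$o{\left(H,Z \right)} = -3 + Z \left(6 - 5 H\right)$ ($o{\left(H,Z \right)} = -3 + Z \left(H - \left(-6 + 6 H\right)\right) = -3 + Z \left(6 - 5 H\right)$)
$- o{\left(-84,w{\left(k{\left(-1 \right)} \right)} \right)} = - (-3 + 6 \cdot \frac{1}{18} \left(-5\right) - - 420 \cdot \frac{1}{18} \left(-5\right)) = - (-3 + 6 \left(- \frac{5}{18}\right) - \left(-420\right) \left(- \frac{5}{18}\right)) = - (-3 - \frac{5}{3} - \frac{350}{3}) = \left(-1\right) \left(- \frac{364}{3}\right) = \frac{364}{3}$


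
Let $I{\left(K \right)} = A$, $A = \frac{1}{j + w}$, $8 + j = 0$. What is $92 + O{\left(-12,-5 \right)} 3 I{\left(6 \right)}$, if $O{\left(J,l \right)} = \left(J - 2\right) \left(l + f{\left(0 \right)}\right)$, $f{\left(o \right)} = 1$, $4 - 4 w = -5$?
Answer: $\frac{1444}{23} \approx 62.783$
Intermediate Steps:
$w = \frac{9}{4}$ ($w = 1 - - \frac{5}{4} = 1 + \frac{5}{4} = \frac{9}{4} \approx 2.25$)
$j = -8$ ($j = -8 + 0 = -8$)
$O{\left(J,l \right)} = \left(1 + l\right) \left(-2 + J\right)$ ($O{\left(J,l \right)} = \left(J - 2\right) \left(l + 1\right) = \left(-2 + J\right) \left(1 + l\right) = \left(1 + l\right) \left(-2 + J\right)$)
$A = - \frac{4}{23}$ ($A = \frac{1}{-8 + \frac{9}{4}} = \frac{1}{- \frac{23}{4}} = - \frac{4}{23} \approx -0.17391$)
$I{\left(K \right)} = - \frac{4}{23}$
$92 + O{\left(-12,-5 \right)} 3 I{\left(6 \right)} = 92 + \left(-2 - 12 - -10 - -60\right) 3 \left(- \frac{4}{23}\right) = 92 + \left(-2 - 12 + 10 + 60\right) \left(- \frac{12}{23}\right) = 92 + 56 \left(- \frac{12}{23}\right) = 92 - \frac{672}{23} = \frac{1444}{23}$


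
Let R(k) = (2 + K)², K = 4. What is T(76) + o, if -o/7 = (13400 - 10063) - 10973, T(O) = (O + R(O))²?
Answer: 65996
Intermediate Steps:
R(k) = 36 (R(k) = (2 + 4)² = 6² = 36)
T(O) = (36 + O)² (T(O) = (O + 36)² = (36 + O)²)
o = 53452 (o = -7*((13400 - 10063) - 10973) = -7*(3337 - 10973) = -7*(-7636) = 53452)
T(76) + o = (36 + 76)² + 53452 = 112² + 53452 = 12544 + 53452 = 65996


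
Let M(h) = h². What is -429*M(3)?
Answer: -3861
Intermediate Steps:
-429*M(3) = -429*3² = -429*9 = -3861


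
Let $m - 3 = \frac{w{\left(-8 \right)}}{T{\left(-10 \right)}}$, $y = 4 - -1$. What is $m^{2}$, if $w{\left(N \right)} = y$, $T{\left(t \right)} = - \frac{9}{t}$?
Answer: $\frac{5929}{81} \approx 73.198$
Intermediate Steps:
$y = 5$ ($y = 4 + 1 = 5$)
$w{\left(N \right)} = 5$
$m = \frac{77}{9}$ ($m = 3 + \frac{5}{\left(-9\right) \frac{1}{-10}} = 3 + \frac{5}{\left(-9\right) \left(- \frac{1}{10}\right)} = 3 + \frac{5}{\frac{9}{10}} = 3 + 5 \cdot \frac{10}{9} = 3 + \frac{50}{9} = \frac{77}{9} \approx 8.5556$)
$m^{2} = \left(\frac{77}{9}\right)^{2} = \frac{5929}{81}$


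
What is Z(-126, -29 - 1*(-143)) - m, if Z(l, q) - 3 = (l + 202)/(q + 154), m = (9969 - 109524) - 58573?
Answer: 10594796/67 ≈ 1.5813e+5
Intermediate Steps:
m = -158128 (m = -99555 - 58573 = -158128)
Z(l, q) = 3 + (202 + l)/(154 + q) (Z(l, q) = 3 + (l + 202)/(q + 154) = 3 + (202 + l)/(154 + q))
Z(-126, -29 - 1*(-143)) - m = (664 - 126 + 3*(-29 - 1*(-143)))/(154 + (-29 - 1*(-143))) - 1*(-158128) = (664 - 126 + 3*(-29 + 143))/(154 + (-29 + 143)) + 158128 = (664 - 126 + 3*114)/(154 + 114) + 158128 = (664 - 126 + 342)/268 + 158128 = (1/268)*880 + 158128 = 220/67 + 158128 = 10594796/67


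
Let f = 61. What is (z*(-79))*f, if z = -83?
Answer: 399977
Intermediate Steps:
(z*(-79))*f = -83*(-79)*61 = 6557*61 = 399977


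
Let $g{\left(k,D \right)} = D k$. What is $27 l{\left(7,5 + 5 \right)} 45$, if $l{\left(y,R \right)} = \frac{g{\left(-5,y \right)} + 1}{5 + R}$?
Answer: $-2754$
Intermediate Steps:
$l{\left(y,R \right)} = \frac{1 - 5 y}{5 + R}$ ($l{\left(y,R \right)} = \frac{y \left(-5\right) + 1}{5 + R} = \frac{- 5 y + 1}{5 + R} = \frac{1 - 5 y}{5 + R}$)
$27 l{\left(7,5 + 5 \right)} 45 = 27 \frac{1 - 35}{5 + \left(5 + 5\right)} 45 = 27 \frac{1 - 35}{5 + 10} \cdot 45 = 27 \cdot \frac{1}{15} \left(-34\right) 45 = 27 \left(- \frac{34}{15}\right) 45 = \left(- \frac{306}{5}\right) 45 = -2754$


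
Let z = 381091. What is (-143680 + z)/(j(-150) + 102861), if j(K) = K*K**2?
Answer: -26379/363571 ≈ -0.072555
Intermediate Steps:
j(K) = K**3
(-143680 + z)/(j(-150) + 102861) = (-143680 + 381091)/((-150)**3 + 102861) = 237411/(-3375000 + 102861) = 237411/(-3272139) = 237411*(-1/3272139) = -26379/363571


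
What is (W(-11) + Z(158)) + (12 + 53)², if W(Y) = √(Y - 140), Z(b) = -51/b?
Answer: 667499/158 + I*√151 ≈ 4224.7 + 12.288*I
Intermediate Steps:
W(Y) = √(-140 + Y)
(W(-11) + Z(158)) + (12 + 53)² = (√(-140 - 11) - 51/158) + (12 + 53)² = (√(-151) - 51*1/158) + 65² = (I*√151 - 51/158) + 4225 = (-51/158 + I*√151) + 4225 = 667499/158 + I*√151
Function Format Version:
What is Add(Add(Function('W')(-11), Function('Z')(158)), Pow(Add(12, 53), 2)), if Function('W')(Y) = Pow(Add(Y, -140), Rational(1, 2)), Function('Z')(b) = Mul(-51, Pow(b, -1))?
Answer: Add(Rational(667499, 158), Mul(I, Pow(151, Rational(1, 2)))) ≈ Add(4224.7, Mul(12.288, I))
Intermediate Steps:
Function('W')(Y) = Pow(Add(-140, Y), Rational(1, 2))
Add(Add(Function('W')(-11), Function('Z')(158)), Pow(Add(12, 53), 2)) = Add(Add(Pow(Add(-140, -11), Rational(1, 2)), Mul(-51, Pow(158, -1))), Pow(Add(12, 53), 2)) = Add(Add(Pow(-151, Rational(1, 2)), Mul(-51, Rational(1, 158))), Pow(65, 2)) = Add(Add(Mul(I, Pow(151, Rational(1, 2))), Rational(-51, 158)), 4225) = Add(Add(Rational(-51, 158), Mul(I, Pow(151, Rational(1, 2)))), 4225) = Add(Rational(667499, 158), Mul(I, Pow(151, Rational(1, 2))))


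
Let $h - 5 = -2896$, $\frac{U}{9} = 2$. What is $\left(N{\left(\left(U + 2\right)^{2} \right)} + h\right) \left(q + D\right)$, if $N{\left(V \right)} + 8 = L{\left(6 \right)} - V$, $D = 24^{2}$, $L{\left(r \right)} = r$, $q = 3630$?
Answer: $-13850358$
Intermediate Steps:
$U = 18$ ($U = 9 \cdot 2 = 18$)
$D = 576$
$N{\left(V \right)} = -2 - V$ ($N{\left(V \right)} = -8 - \left(-6 + V\right) = -2 - V$)
$h = -2891$ ($h = 5 - 2896 = -2891$)
$\left(N{\left(\left(U + 2\right)^{2} \right)} + h\right) \left(q + D\right) = \left(\left(-2 - \left(18 + 2\right)^{2}\right) - 2891\right) \left(3630 + 576\right) = \left(\left(-2 - 20^{2}\right) - 2891\right) 4206 = \left(\left(-2 - 400\right) - 2891\right) 4206 = \left(-402 - 2891\right) 4206 = \left(-3293\right) 4206 = -13850358$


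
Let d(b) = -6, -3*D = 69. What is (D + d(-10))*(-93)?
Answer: 2697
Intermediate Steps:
D = -23 (D = -1/3*69 = -23)
(D + d(-10))*(-93) = (-23 - 6)*(-93) = -29*(-93) = 2697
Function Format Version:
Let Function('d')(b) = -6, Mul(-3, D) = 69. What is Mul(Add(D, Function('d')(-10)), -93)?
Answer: 2697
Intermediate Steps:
D = -23 (D = Mul(Rational(-1, 3), 69) = -23)
Mul(Add(D, Function('d')(-10)), -93) = Mul(Add(-23, -6), -93) = Mul(-29, -93) = 2697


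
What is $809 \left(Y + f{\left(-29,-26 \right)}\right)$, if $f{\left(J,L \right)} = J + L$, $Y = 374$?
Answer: $258071$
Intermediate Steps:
$809 \left(Y + f{\left(-29,-26 \right)}\right) = 809 \left(374 - 55\right) = 809 \cdot 319 = 258071$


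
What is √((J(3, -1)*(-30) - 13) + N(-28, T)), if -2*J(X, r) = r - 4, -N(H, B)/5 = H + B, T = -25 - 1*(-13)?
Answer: 4*√7 ≈ 10.583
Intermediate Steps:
T = -12 (T = -25 + 13 = -12)
N(H, B) = -5*B - 5*H (N(H, B) = -5*(H + B) = -5*(B + H) = -5*B - 5*H)
J(X, r) = 2 - r/2 (J(X, r) = -(r - 4)/2 = -(-4 + r)/2 = 2 - r/2)
√((J(3, -1)*(-30) - 13) + N(-28, T)) = √(((2 - ½*(-1))*(-30) - 13) + (-5*(-12) - 5*(-28))) = √(((2 + ½)*(-30) - 13) + (60 + 140)) = √(((5/2)*(-30) - 13) + 200) = √((-75 - 13) + 200) = √(-88 + 200) = √112 = 4*√7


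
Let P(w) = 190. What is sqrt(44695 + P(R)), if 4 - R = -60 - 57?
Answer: sqrt(44885) ≈ 211.86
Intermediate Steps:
R = 121 (R = 4 - (-60 - 57) = 4 - 1*(-117) = 4 + 117 = 121)
sqrt(44695 + P(R)) = sqrt(44695 + 190) = sqrt(44885)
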